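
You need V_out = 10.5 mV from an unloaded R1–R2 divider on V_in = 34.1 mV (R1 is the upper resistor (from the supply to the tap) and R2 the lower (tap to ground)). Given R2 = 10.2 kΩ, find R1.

R1 ≈ 22.9 kΩ

The divider ratio is R2/(R1+R2) = 10.5/34.1 = 0.3079.
R1 = R2·(1/k − 1) = 10.2 × 2.248 = 22.93 kΩ.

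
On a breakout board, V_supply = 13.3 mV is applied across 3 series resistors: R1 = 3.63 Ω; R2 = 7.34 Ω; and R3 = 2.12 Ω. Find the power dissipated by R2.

P ≈ 7.58 µW

Series current I = V_supply/ΣR = 13.3/13.09 = 1.016 mA.
P(R2) = I²·R2 = (1.016)² × 7.34 = 7.577 µW.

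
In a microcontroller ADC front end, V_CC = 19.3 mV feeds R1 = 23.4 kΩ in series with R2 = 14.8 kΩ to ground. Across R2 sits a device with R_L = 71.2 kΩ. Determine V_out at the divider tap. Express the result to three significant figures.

V_out ≈ 6.63 mV

First combine the lower leg with the load: R2 ‖ R_L = 12.25 kΩ.
Then V_out = V_CC · R2'/(R1 + R2') = 19.3 × 12.25/35.65 = 6.633 mV.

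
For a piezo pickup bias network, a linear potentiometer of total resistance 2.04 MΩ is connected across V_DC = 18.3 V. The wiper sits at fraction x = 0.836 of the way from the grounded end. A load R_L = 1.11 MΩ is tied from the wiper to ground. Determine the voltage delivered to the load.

V_out ≈ 12.2 V

Split the track: R_lower = x·R_p = 1.705 MΩ, R_upper = (1−x)·R_p = 0.3346 MΩ.
(x·R_p) ‖ R_L = 0.6724 MΩ.
V_out = 18.3 × 0.6724/(0.3346 + 0.6724) = 12.22 V.
(Unloaded: V_out = x·V_DC = 15.3 V.)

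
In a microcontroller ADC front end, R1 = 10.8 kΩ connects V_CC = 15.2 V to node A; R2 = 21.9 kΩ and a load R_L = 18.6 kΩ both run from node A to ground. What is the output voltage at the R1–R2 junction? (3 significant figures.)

The load sits in parallel with R2, giving an effective lower resistance R2' = R2·R_L/(R2+R_L) = 10.06 kΩ.
Now apply the divider: V_out = 15.2 × 0.4822 = 7.330 V.

V_out ≈ 7.33 V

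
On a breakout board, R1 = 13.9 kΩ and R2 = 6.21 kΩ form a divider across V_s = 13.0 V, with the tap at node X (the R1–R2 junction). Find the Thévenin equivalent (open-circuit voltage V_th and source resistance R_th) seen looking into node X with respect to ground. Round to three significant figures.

V_th ≈ 4.01 V, R_th ≈ 4.29 kΩ

V_th is the unloaded tap voltage: V_s · R2/(R1+R2) = 13.0 × 0.3088 = 4.014 V.
Looking into X with the source shorted: R_th = R1·R2/(R1+R2) = 13.90 × 6.21/20.11 = 4.292 kΩ.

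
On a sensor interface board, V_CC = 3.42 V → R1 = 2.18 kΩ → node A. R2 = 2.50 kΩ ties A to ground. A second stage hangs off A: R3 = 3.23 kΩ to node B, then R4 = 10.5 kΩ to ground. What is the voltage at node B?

The second stage (R3 + R4 = 13.73 kΩ) loads node A in parallel with R2.
R2 ‖ (R3+R4) = 2.115 kΩ.
First divider: V_A = V_CC · 2.115/(2.18 + 2.115) = 1.684 V.
V_B = V_A × 0.7647 = 1.288 V.

V_B ≈ 1.29 V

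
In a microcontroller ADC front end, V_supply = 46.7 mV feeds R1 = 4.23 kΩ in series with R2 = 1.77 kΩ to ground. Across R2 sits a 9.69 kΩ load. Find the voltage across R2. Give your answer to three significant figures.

V_out ≈ 12.2 mV

The load sits in parallel with R2, giving an effective lower resistance R2' = R2·R_L/(R2+R_L) = 1.497 kΩ.
Now apply the divider: V_out = 46.7 × 0.2613 = 12.20 mV.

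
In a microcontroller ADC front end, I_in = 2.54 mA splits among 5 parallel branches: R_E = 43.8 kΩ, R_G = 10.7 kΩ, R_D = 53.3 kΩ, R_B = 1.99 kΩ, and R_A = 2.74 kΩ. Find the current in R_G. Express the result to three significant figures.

Conductances: ΣG = 1/43.8 + 1/10.7 + 1/53.3 + 1/1.99 + 1/2.74 = 1.003 (1/kΩ).
By the current-divider rule, I = I_in · G_k/ΣG = 2.54 × 0.09322 = 0.2368 mA.

I ≈ 0.237 mA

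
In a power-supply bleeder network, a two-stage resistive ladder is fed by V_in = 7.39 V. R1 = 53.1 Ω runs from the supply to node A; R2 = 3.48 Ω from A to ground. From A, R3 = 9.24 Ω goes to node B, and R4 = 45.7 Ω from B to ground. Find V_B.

V_B ≈ 0.357 V

The second stage (R3 + R4 = 54.94 Ω) loads node A in parallel with R2.
R2 ‖ (R3+R4) = 3.273 Ω.
So V_A = 7.39 × 0.05805 = 0.4290 V.
V_B = V_A × 0.8318 = 0.3569 V.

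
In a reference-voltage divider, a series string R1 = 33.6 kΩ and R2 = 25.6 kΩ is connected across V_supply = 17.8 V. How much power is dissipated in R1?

P ≈ 3.04 mW

Series current I = V_supply/ΣR = 17.8/59.20 = 0.3007 mA.
P(R1) = I²·R1 = (0.3007)² × 33.6 = 3.038 mW.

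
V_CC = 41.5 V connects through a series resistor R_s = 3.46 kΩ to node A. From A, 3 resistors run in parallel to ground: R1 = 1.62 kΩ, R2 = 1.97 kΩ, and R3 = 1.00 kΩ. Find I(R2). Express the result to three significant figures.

I ≈ 2.52 mA

Combine the parallel branches: R_p = (1/1.62 + 1/1.97 + 1/1.00)⁻¹ = 0.4706 kΩ.
V_A = 41.5 × 0.4706/3.931 = 4.969 V.
I(R2) = V_A / R2 = 4.969/1.97 = 2.522 mA.
(Check via current divider: I_total = 10.56 mA; share G_k/ΣG = 0.2389 → same result.)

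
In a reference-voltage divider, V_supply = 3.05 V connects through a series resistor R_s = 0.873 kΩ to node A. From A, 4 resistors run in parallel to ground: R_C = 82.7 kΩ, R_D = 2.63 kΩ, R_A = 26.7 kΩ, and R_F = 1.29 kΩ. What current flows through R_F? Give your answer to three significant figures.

Combine the parallel branches: R_p = (1/82.7 + 1/2.63 + 1/26.7 + 1/1.29)⁻¹ = 0.8299 kΩ.
V_A = 3.05 × 0.8299/1.703 = 1.486 V.
I(R_F) = V_A / R_F = 1.486/1.29 = 1.152 mA.

I ≈ 1.15 mA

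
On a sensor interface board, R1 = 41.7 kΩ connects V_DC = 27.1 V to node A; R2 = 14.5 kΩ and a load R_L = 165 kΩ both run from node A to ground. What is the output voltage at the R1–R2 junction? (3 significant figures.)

First combine the lower leg with the load: R2 ‖ R_L = 13.33 kΩ.
Then V_out = V_DC · R2'/(R1 + R2') = 27.1 × 13.33/55.03 = 6.564 V.

V_out ≈ 6.56 V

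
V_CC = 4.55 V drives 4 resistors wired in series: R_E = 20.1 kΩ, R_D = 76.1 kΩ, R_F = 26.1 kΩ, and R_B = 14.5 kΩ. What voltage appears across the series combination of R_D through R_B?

ΣR = 20.1 + 76.1 + 26.1 + 14.5 = 136.8 kΩ.
R_{R_D..R_B} = 76.1 + 26.1 + 14.5 = 116.7 kΩ.
Voltage divider: V = V_CC · (116.7 / 136.8) = 4.55 × 0.8531 = 3.881 V.

V ≈ 3.88 V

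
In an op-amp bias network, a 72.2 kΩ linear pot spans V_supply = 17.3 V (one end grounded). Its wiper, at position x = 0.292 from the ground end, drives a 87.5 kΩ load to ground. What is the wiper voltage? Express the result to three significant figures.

V_out ≈ 4.32 V

The pot divides into 51.12 kΩ above the wiper and 21.08 kΩ below.
Lower segment in parallel with the load: 21.08 ‖ 87.5 = 16.99 kΩ.
V_out = 17.3 × 16.99/(51.12 + 16.99) = 4.315 V.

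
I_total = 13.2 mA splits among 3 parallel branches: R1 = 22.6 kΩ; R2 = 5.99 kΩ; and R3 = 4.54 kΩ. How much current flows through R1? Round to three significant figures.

I ≈ 1.35 mA

ΣG = 1/22.6 + 1/5.99 + 1/4.54 = 0.4315.
By the current-divider rule, I = I_total · G_k/ΣG = 13.2 × 0.1026 = 1.354 mA.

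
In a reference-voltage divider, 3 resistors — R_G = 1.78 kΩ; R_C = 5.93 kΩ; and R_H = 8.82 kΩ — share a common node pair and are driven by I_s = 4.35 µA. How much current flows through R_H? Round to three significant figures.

Conductances: ΣG = 1/1.78 + 1/5.93 + 1/8.82 = 0.8438 (1/kΩ).
Current divider: I(R_H) = I_s · G_k/ΣG = 4.35 × (0.1134/0.8438) = 4.35 × 0.1344 = 0.5845 µA.

I ≈ 0.584 µA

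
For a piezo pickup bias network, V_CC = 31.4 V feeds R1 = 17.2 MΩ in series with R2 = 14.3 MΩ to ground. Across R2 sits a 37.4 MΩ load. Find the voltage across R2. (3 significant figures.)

R2 ‖ R_L = (14.3 × 37.4)/(14.3 + 37.4) = 10.34 MΩ.
Then V_out = V_CC · R2'/(R1 + R2') = 31.4 × 10.34/27.54 = 11.79 V.

V_out ≈ 11.8 V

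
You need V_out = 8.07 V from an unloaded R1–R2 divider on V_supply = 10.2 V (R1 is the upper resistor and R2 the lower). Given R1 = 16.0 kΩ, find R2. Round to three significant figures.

R2 ≈ 60.6 kΩ

Required fraction k = V_out/V_supply = 0.7912.
R2 = R1 · 0.7912/(1 − 0.7912) = 60.62 kΩ.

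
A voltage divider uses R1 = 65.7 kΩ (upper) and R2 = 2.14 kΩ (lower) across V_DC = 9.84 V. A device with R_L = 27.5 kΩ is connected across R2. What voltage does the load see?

R2 ‖ R_L = (2.14 × 27.5)/(2.14 + 27.5) = 1.985 kΩ.
Now apply the divider: V_out = 9.84 × 0.02933 = 0.2886 V.
(Unloaded it would be 0.310 V; the load pulls it down.)

V_out ≈ 0.289 V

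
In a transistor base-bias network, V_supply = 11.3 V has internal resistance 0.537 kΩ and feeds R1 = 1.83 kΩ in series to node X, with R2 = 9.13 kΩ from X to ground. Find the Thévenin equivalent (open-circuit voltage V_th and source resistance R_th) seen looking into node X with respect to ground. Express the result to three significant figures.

V_th ≈ 8.97 V, R_th ≈ 1.88 kΩ

R1' = 0.537 + 1.83 = 2.367 kΩ (source resistance + R1).
With X open, the divider is unloaded: V_th = 11.3 × 9.13/11.50 = 8.974 V.
Zeroing V_supply shorts the top of R1' to ground, so R_th = R1' ‖ R2 = 1.880 kΩ.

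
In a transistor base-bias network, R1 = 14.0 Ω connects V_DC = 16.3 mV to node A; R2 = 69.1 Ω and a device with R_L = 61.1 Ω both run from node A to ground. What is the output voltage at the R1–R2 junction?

V_out ≈ 11.4 mV

R2 ‖ R_L = (69.1 × 61.1)/(69.1 + 61.1) = 32.43 Ω.
Now apply the divider: V_out = 16.3 × 0.6985 = 11.38 mV.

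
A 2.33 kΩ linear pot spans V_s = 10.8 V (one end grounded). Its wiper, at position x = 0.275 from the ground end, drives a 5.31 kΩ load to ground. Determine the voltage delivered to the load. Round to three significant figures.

V_out ≈ 2.73 V

Split the track: R_lower = x·R_p = 0.6408 kΩ, R_upper = (1−x)·R_p = 1.689 kΩ.
(x·R_p) ‖ R_L = 0.5718 kΩ.
Then V_out = V_s · 0.5718/(1.689 + 0.5718) = 2.731 V.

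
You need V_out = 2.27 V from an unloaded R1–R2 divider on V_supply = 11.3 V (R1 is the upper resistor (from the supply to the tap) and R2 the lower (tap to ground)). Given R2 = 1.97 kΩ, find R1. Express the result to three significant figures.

The divider ratio is R2/(R1+R2) = 2.27/11.3 = 0.2009.
R1 = R2·(1/k − 1) = 1.97 × 3.978 = 7.837 kΩ.

R1 ≈ 7.84 kΩ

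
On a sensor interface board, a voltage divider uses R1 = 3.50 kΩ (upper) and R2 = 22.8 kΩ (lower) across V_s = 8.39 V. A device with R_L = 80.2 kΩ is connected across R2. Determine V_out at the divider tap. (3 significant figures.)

V_out ≈ 7.01 V

R2 ‖ R_L = (22.8 × 80.2)/(22.8 + 80.2) = 17.75 kΩ.
Now apply the divider: V_out = 8.39 × 0.8353 = 7.008 V.
(Unloaded it would be 7.27 V; the load pulls it down.)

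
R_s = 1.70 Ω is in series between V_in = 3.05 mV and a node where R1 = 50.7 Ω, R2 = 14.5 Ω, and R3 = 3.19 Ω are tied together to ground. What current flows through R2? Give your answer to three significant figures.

Equivalent of the parallel group: R_p = 2.487 Ω.
V_A = 3.05 × 2.487/4.187 = 1.812 mV.
I(R2) = V_A / R2 = 1.812/14.5 = 0.1249 mA.
(Equivalently: I_total = 0.7285 mA, then current-divider fraction G_k/ΣG = 0.1715.)

I ≈ 0.125 mA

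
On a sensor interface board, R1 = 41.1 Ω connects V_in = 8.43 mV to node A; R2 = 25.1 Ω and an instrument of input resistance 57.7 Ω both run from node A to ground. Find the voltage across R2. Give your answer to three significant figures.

V_out ≈ 2.52 mV

First combine the lower leg with the load: R2 ‖ R_L = 17.49 Ω.
Voltage divider with the loaded lower leg: V_out = 8.43 × 17.49/(41.1 + 17.49) = 8.43 × 0.2985 = 2.517 mV.
(Unloaded it would be 3.20 mV; the load pulls it down.)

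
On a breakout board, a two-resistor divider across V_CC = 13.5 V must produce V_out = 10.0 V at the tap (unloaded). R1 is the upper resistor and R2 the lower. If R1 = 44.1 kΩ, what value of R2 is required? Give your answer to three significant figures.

R2 ≈ 126 kΩ

The divider ratio is R2/(R1+R2) = 10.0/13.5 = 0.7407.
Rearranging, R2 = R1·k/(1−k) = 44.1 × 2.857 = 126.0 kΩ.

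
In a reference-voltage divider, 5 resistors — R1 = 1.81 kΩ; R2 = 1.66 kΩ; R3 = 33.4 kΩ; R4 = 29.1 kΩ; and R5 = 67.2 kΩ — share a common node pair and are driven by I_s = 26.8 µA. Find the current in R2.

I ≈ 13.1 µA

Total conductance ΣG = 1/1.81 + 1/1.66 + 1/33.4 + 1/29.1 + 1/67.2 = 1.234 (units of 1/kΩ).
Current divider: I(R2) = I_s · G_k/ΣG = 26.8 × (0.6024/1.234) = 26.8 × 0.4881 = 13.08 µA.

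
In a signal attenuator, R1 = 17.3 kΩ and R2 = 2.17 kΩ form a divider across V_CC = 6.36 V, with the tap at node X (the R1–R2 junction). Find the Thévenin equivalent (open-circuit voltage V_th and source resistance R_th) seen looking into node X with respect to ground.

V_th is the unloaded tap voltage: V_CC · R2/(R1+R2) = 6.36 × 0.1115 = 0.7088 V.
Zeroing V_CC shorts the top of R1 to ground, so R_th = R1 ‖ R2 = 1.928 kΩ.

V_th ≈ 0.709 V, R_th ≈ 1.93 kΩ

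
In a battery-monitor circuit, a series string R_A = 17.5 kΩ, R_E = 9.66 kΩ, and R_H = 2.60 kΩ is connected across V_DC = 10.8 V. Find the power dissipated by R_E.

P ≈ 1.27 mW

The common current is I = 10.8/29.76 = 0.3629 mA.
V(R_E) = I·R = 3.506 V; P = V·I = 3.506 × 0.3629 = 1.272 mW.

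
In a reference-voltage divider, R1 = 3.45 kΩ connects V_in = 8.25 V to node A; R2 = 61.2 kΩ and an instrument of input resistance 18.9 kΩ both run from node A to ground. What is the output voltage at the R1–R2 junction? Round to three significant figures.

V_out ≈ 6.66 V

The load sits in parallel with R2, giving an effective lower resistance R2' = R2·R_L/(R2+R_L) = 14.44 kΩ.
Now apply the divider: V_out = 8.25 × 0.8072 = 6.659 V.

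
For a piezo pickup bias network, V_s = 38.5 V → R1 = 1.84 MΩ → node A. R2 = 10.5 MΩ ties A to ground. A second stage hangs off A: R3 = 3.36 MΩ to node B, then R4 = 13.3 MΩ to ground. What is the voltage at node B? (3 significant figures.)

V_B ≈ 23.9 V

The second stage (R3 + R4 = 16.66 MΩ) loads node A in parallel with R2.
R2 ‖ (R3+R4) = 6.441 MΩ.
First divider: V_A = V_s · 6.441/(1.84 + 6.441) = 29.95 V.
Stage 2 is unloaded, so V_B = V_A · R4/(R3+R4) = 29.95 × 13.3/16.66 = 23.91 V.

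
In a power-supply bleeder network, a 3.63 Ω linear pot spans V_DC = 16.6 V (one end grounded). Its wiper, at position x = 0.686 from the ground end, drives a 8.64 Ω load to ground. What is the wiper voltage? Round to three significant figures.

Split the track: R_lower = x·R_p = 2.490 Ω, R_upper = (1−x)·R_p = 1.140 Ω.
(x·R_p) ‖ R_L = 1.933 Ω.
V_out = 16.6 × 1.933/(1.140 + 1.933) = 10.44 V.

V_out ≈ 10.4 V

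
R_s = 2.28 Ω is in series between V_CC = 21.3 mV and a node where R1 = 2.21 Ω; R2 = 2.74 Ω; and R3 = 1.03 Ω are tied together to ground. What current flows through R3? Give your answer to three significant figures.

I ≈ 4.07 mA

Parallel bank: R_p = 1/(1/2.21 + 1/2.74 + 1/1.03) = 0.5592 Ω.
V_A = 21.3 × 0.5592/2.839 = 4.195 mV.
Branch current I = V_A/R3 = 4.195/1.03 = 4.073 mA.
(Equivalently: I_total = 7.502 mA, then current-divider fraction G_k/ΣG = 0.5429.)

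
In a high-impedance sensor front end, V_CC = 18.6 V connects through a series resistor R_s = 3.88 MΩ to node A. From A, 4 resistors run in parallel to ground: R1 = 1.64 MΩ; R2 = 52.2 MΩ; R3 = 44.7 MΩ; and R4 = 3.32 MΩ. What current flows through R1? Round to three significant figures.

Parallel bank: R_p = 1/(1/1.64 + 1/52.2 + 1/44.7 + 1/3.32) = 1.050 MΩ.
Node voltage V_A = V_CC · R_p/(R_s + R_p) = 18.6 × 0.2130 = 3.961 V.
Branch current I = V_A/R1 = 3.961/1.64 = 2.415 µA.
(Equivalently: I_total = 3.773 µA, then current-divider fraction G_k/ΣG = 0.6402.)

I ≈ 2.42 µA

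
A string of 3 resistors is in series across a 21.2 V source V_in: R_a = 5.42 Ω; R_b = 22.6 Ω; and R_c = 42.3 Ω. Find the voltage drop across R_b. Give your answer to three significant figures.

V ≈ 6.81 V

Total series resistance ΣR = 5.42 + 22.6 + 42.3 = 70.32 Ω.
By the voltage-divider rule, V = 21.2 × 22.60/70.32 = 6.813 V.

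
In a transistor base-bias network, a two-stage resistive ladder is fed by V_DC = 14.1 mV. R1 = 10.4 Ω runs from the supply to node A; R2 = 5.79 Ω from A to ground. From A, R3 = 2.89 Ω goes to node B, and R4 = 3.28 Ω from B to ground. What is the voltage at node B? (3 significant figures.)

V_B ≈ 1.67 mV

The second stage (R3 + R4 = 6.170 Ω) loads node A in parallel with R2.
Effective lower resistance at A: R2 ‖ 6.170 = 2.987 Ω.
So V_A = 14.1 × 0.2231 = 3.146 mV.
Then the unloaded second divider: V_B = V_A × R4/(R3+R4) = 3.146 × 0.5316 = 1.672 mV.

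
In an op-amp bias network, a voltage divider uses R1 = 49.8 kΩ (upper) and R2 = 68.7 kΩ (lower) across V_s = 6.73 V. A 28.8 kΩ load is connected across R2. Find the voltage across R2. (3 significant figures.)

V_out ≈ 1.95 V

The load sits in parallel with R2, giving an effective lower resistance R2' = R2·R_L/(R2+R_L) = 20.29 kΩ.
Voltage divider with the loaded lower leg: V_out = 6.73 × 20.29/(49.8 + 20.29) = 6.73 × 0.2895 = 1.948 V.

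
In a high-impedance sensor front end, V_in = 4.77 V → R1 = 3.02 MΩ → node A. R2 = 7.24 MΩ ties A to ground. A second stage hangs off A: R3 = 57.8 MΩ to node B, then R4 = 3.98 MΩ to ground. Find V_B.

Node A sees R2 in parallel with the series input of stage 2, R3 + R4 = 61.78 MΩ.
Effective lower resistance at A: R2 ‖ 61.78 = 6.481 MΩ.
First divider: V_A = V_in · 6.481/(3.02 + 6.481) = 3.254 V.
Then the unloaded second divider: V_B = V_A × R4/(R3+R4) = 3.254 × 0.06442 = 0.2096 V.

V_B ≈ 0.210 V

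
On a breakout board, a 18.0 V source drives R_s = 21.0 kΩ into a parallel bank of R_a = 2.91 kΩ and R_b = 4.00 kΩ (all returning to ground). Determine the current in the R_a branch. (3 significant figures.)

I ≈ 0.459 mA

Parallel bank: R_p = 1/(1/2.91 + 1/4.00) = 1.685 kΩ.
V_A = 18.0 × 1.685/22.68 = 1.337 V.
I(R_a) = V_A / R_a = 1.337/2.91 = 0.4593 mA.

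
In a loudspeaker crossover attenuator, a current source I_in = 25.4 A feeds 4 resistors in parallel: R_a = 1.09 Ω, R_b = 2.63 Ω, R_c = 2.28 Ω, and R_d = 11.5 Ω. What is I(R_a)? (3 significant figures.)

Conductances: ΣG = 1/1.09 + 1/2.63 + 1/2.28 + 1/11.5 = 1.823 (1/Ω).
By the current-divider rule, I = I_in · G_k/ΣG = 25.4 × 0.5032 = 12.78 A.

I ≈ 12.8 A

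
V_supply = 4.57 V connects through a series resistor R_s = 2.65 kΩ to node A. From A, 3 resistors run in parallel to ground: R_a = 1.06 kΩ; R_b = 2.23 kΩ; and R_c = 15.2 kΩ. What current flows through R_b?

Combine the parallel branches: R_p = (1/1.06 + 1/2.23 + 1/15.2)⁻¹ = 0.6861 kΩ.
V_A = 4.57 × 0.6861/3.336 = 0.9398 V.
I(R_b) = V_A / R_b = 0.9398/2.23 = 0.4214 mA.

I ≈ 0.421 mA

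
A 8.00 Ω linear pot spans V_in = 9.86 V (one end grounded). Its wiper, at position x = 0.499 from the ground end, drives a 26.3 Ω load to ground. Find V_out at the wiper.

V_out ≈ 4.57 V

Lower segment x·R_p = 3.992 Ω; upper segment (1−x)·R_p = 4.008 Ω.
(x·R_p) ‖ R_L = 3.466 Ω.
Then V_out = V_in · 3.466/(4.008 + 3.466) = 4.572 V.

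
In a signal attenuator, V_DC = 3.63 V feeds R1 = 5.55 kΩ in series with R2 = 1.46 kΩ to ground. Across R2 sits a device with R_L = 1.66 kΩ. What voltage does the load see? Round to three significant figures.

R2 ‖ R_L = (1.46 × 1.66)/(1.46 + 1.66) = 0.7768 kΩ.
Then V_out = V_DC · R2'/(R1 + R2') = 3.63 × 0.7768/6.327 = 0.4457 V.
(Unloaded it would be 0.756 V; the load pulls it down.)

V_out ≈ 0.446 V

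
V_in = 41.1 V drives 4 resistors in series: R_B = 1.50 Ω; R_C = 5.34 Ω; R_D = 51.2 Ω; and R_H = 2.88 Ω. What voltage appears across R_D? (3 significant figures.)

ΣR = 1.50 + 5.34 + 51.2 + 2.88 = 60.92 Ω.
Voltage divider: V = V_in · (51.20 / 60.92) = 41.1 × 0.8404 = 34.54 V.

V ≈ 34.5 V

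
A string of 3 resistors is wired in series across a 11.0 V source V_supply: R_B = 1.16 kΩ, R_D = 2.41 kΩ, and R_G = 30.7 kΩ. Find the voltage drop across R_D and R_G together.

Series total: ΣR = 1.16 + 2.41 + 30.7 = 34.27 kΩ.
R_{R_D..R_G} = 2.41 + 30.7 = 33.11 kΩ.
Voltage divider: V = V_supply · (33.11 / 34.27) = 11.0 × 0.9662 = 10.63 V.

V ≈ 10.6 V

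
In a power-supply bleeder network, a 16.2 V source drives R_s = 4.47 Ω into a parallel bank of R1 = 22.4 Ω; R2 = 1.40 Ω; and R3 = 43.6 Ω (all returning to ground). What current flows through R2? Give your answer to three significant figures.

Parallel bank: R_p = 1/(1/22.4 + 1/1.40 + 1/43.6) = 1.279 Ω.
V_A = 16.2 × 1.279/5.749 = 3.604 V.
Branch current I = V_A/R2 = 3.604/1.40 = 2.574 A.

I ≈ 2.57 A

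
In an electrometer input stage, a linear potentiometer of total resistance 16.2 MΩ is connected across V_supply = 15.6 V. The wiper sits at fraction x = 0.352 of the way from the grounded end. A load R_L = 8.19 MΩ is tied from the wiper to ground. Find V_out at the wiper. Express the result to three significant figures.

V_out ≈ 3.78 V

Split the track: R_lower = x·R_p = 5.702 MΩ, R_upper = (1−x)·R_p = 10.50 MΩ.
Lower segment in parallel with the load: 5.702 ‖ 8.19 = 3.362 MΩ.
Then V_out = V_supply · 3.362/(10.50 + 3.362) = 3.784 V.
(Unloaded: V_out = x·V_supply = 5.49 V.)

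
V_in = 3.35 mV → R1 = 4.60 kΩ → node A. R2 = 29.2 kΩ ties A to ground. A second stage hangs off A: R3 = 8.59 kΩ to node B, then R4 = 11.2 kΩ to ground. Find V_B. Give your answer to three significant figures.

The second stage (R3 + R4 = 19.79 kΩ) loads node A in parallel with R2.
Effective lower resistance at A: R2 ‖ 19.79 = 11.80 kΩ.
V_A = 3.35 × 11.80/(4.60 + 11.80) = 2.410 mV.
Then the unloaded second divider: V_B = V_A × R4/(R3+R4) = 2.410 × 0.5659 = 1.364 mV.

V_B ≈ 1.36 mV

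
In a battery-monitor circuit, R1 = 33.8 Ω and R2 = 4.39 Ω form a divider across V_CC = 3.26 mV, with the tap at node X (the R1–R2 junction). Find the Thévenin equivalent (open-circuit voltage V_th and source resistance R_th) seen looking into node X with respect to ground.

V_th ≈ 0.375 mV, R_th ≈ 3.89 Ω

With X open, the divider is unloaded: V_th = 3.26 × 4.39/38.19 = 0.3747 mV.
With V_CC suppressed (replaced by a short), R_th = R1 ‖ R2 = (33.80 × 4.39)/(33.80 + 4.39) = 3.885 Ω.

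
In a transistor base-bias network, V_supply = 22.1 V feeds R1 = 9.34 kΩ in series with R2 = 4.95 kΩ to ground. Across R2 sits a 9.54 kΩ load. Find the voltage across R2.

First combine the lower leg with the load: R2 ‖ R_L = 3.259 kΩ.
Then V_out = V_supply · R2'/(R1 + R2') = 22.1 × 3.259/12.60 = 5.717 V.
(Unloaded it would be 7.66 V; the load pulls it down.)

V_out ≈ 5.72 V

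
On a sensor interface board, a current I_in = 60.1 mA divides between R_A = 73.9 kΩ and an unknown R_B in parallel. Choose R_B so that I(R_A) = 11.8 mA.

R_B ≈ 18.1 kΩ

Two-branch current divider: I_A = I_in · R_B/(R_A + R_B).
With f = 0.1963, R_B = R_A · f/(1−f) = 73.9 × 0.2443 = 18.05 kΩ.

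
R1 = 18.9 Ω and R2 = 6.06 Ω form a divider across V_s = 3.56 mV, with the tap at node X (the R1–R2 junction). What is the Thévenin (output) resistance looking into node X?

Looking into X with the source shorted: R_th = R1·R2/(R1+R2) = 18.90 × 6.06/24.96 = 4.589 Ω.

R_th ≈ 4.59 Ω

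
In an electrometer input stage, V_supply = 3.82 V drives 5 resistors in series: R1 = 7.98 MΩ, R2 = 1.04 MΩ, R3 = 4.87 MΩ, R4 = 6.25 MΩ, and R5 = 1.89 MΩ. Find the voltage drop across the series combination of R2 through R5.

V ≈ 2.44 V

Total series resistance ΣR = 7.98 + 1.04 + 4.87 + 6.25 + 1.89 = 22.03 MΩ.
R_{R2..R5} = 1.04 + 4.87 + 6.25 + 1.89 = 14.05 MΩ.
Voltage divider: V = V_supply · (14.05 / 22.03) = 3.82 × 0.6378 = 2.436 V.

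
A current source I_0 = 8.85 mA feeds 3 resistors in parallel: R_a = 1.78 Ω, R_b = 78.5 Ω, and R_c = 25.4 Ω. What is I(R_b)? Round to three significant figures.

I ≈ 0.184 mA

Conductances: ΣG = 1/1.78 + 1/78.5 + 1/25.4 = 0.6139 (1/Ω).
R_b takes the fraction G_k/ΣG = 0.01274/0.6139 = 0.02075, so I = 8.85 × 0.02075 = 0.1836 mA.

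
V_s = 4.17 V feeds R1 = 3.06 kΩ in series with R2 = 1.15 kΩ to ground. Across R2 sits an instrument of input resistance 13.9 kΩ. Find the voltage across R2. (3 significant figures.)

R2 ‖ R_L = (1.15 × 13.9)/(1.15 + 13.9) = 1.062 kΩ.
Now apply the divider: V_out = 4.17 × 0.2577 = 1.074 V.
(Unloaded it would be 1.14 V; the load pulls it down.)

V_out ≈ 1.07 V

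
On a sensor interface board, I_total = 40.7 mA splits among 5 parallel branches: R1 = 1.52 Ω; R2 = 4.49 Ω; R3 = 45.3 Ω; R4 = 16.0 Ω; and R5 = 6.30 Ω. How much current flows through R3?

ΣG = 1/1.52 + 1/4.49 + 1/45.3 + 1/16.0 + 1/6.30 = 1.124.
By the current-divider rule, I = I_total · G_k/ΣG = 40.7 × 0.01964 = 0.7994 mA.

I ≈ 0.799 mA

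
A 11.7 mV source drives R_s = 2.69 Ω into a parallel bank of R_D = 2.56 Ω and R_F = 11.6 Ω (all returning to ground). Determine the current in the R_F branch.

I ≈ 0.442 mA

Parallel bank: R_p = 1/(1/2.56 + 1/11.6) = 2.097 Ω.
V_A by voltage divider: V_A = 11.7 × 2.097/(2.69 + 2.097) = 5.126 mV.
Branch current I = V_A/R_F = 5.126/11.6 = 0.4419 mA.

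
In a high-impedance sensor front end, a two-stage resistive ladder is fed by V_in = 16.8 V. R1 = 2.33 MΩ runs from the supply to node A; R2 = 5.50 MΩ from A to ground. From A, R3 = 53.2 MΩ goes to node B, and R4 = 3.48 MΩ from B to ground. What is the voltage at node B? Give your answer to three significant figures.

Node A sees R2 in parallel with the series input of stage 2, R3 + R4 = 56.68 MΩ.
Effective lower resistance at A: R2 ‖ 56.68 = 5.014 MΩ.
V_A = 16.8 × 5.014/(2.33 + 5.014) = 11.47 V.
Then the unloaded second divider: V_B = V_A × R4/(R3+R4) = 11.47 × 0.06140 = 0.7042 V.

V_B ≈ 0.704 V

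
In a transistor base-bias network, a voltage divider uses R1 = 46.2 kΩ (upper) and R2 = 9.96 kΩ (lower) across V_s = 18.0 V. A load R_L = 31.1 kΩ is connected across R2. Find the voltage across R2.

V_out ≈ 2.53 V

R2 ‖ R_L = (9.96 × 31.1)/(9.96 + 31.1) = 7.544 kΩ.
Then V_out = V_s · R2'/(R1 + R2') = 18.0 × 7.544/53.74 = 2.527 V.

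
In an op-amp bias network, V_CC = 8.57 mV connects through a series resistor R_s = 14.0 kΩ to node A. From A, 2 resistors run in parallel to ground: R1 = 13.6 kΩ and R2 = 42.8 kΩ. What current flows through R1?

Equivalent of the parallel group: R_p = 10.32 kΩ.
V_A = 8.57 × 10.32/24.32 = 3.637 mV.
I(R1) = V_A / R1 = 3.637/13.6 = 0.2674 µA.

I ≈ 0.267 µA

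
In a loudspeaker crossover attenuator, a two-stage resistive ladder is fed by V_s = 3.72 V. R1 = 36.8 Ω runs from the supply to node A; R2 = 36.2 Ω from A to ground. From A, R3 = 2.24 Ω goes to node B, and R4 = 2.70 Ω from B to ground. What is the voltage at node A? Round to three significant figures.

V_A ≈ 0.393 V

The second stage (R3 + R4 = 4.940 Ω) loads node A in parallel with R2.
Effective lower resistance at A: R2 ‖ 4.940 = 4.347 Ω.
V_A = 3.72 × 4.347/(36.8 + 4.347) = 0.3930 V.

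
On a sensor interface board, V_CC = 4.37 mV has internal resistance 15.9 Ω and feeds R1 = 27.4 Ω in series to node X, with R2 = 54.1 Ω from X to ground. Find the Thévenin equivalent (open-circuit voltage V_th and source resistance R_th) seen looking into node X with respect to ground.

V_th ≈ 2.43 mV, R_th ≈ 24.1 Ω

R1' = 15.9 + 27.4 = 43.30 Ω (source resistance + R1).
V_th is the unloaded tap voltage: V_CC · R2/(R1'+R2) = 4.37 × 0.5554 = 2.427 mV.
Looking into X with the source shorted: R_th = R1'·R2/(R1'+R2) = 43.30 × 54.1/97.40 = 24.05 Ω.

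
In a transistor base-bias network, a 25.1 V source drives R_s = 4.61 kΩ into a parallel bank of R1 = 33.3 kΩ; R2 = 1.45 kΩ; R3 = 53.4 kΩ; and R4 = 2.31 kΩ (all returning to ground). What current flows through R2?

Parallel bank: R_p = 1/(1/33.3 + 1/1.45 + 1/53.4 + 1/2.31) = 0.8537 kΩ.
V_A by voltage divider: V_A = 25.1 × 0.8537/(4.61 + 0.8537) = 3.922 V.
I(R2) = V_A / R2 = 3.922/1.45 = 2.705 mA.
(Equivalently: I_total = 4.594 mA, then current-divider fraction G_k/ΣG = 0.5888.)

I ≈ 2.70 mA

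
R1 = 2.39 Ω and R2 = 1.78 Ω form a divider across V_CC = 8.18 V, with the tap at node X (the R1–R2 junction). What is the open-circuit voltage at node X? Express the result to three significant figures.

V_th ≈ 3.49 V

With X open, the divider is unloaded: V_th = 8.18 × 1.78/4.170 = 3.492 V.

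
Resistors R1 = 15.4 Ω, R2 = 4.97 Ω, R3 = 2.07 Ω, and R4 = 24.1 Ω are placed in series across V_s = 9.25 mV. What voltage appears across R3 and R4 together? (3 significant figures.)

Series total: ΣR = 15.4 + 4.97 + 2.07 + 24.1 = 46.54 Ω.
R_{R3..R4} = 2.07 + 24.1 = 26.17 Ω.
Voltage divider: V = V_s · (26.17 / 46.54) = 9.25 × 0.5623 = 5.201 mV.

V ≈ 5.20 mV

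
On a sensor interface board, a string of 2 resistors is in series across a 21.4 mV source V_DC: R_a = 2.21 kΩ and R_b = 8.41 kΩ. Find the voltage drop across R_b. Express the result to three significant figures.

V ≈ 16.9 mV

Total series resistance ΣR = 2.21 + 8.41 = 10.62 kΩ.
By the voltage-divider rule, V = 21.4 × 8.410/10.62 = 16.95 mV.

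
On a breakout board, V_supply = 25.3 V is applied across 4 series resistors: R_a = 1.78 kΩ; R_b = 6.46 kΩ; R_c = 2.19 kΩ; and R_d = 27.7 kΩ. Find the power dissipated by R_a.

The common current is I = 25.3/38.13 = 0.6635 mA.
P(R_a) = I²·R_a = (0.6635)² × 1.78 = 0.7837 mW.

P ≈ 0.784 mW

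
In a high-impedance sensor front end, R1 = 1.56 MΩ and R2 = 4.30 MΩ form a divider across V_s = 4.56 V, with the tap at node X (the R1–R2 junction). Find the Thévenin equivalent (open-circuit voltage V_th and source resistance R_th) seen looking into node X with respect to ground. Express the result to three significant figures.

V_th ≈ 3.35 V, R_th ≈ 1.14 MΩ

V_th is the unloaded tap voltage: V_s · R2/(R1+R2) = 4.56 × 0.7338 = 3.346 V.
Looking into X with the source shorted: R_th = R1·R2/(R1+R2) = 1.560 × 4.30/5.860 = 1.145 MΩ.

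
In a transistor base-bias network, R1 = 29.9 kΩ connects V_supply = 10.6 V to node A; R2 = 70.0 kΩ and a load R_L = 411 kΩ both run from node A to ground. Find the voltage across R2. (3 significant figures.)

V_out ≈ 7.07 V

The load sits in parallel with R2, giving an effective lower resistance R2' = R2·R_L/(R2+R_L) = 59.81 kΩ.
Now apply the divider: V_out = 10.6 × 0.6667 = 7.067 V.
(Unloaded it would be 7.43 V; the load pulls it down.)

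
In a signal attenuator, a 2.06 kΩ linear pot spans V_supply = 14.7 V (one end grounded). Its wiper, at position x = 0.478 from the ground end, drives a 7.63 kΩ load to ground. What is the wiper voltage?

Lower segment x·R_p = 0.9847 kΩ; upper segment (1−x)·R_p = 1.075 kΩ.
(x·R_p) ‖ R_L = 0.8721 kΩ.
Loaded-divider output: V_out = 14.7 × 0.4478 = 6.583 V.

V_out ≈ 6.58 V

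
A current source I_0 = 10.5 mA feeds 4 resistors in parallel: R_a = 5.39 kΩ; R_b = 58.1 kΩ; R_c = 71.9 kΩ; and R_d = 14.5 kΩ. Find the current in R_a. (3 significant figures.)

Total conductance ΣG = 1/5.39 + 1/58.1 + 1/71.9 + 1/14.5 = 0.2856 (units of 1/kΩ).
By the current-divider rule, I = I_0 · G_k/ΣG = 10.5 × 0.6496 = 6.821 mA.

I ≈ 6.82 mA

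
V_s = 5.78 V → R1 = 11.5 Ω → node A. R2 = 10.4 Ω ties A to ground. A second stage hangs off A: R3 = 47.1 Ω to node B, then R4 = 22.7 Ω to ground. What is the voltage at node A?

V_A ≈ 2.55 V

Node A sees R2 in parallel with the series input of stage 2, R3 + R4 = 69.80 Ω.
Effective lower resistance at A: R2 ‖ 69.80 = 9.051 Ω.
V_A = 5.78 × 9.051/(11.5 + 9.051) = 2.546 V.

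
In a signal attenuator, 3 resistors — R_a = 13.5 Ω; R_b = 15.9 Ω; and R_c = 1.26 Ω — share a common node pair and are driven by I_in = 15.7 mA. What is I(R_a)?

I ≈ 1.25 mA

Conductances: ΣG = 1/13.5 + 1/15.9 + 1/1.26 = 0.9306 (1/Ω).
Current divider: I(R_a) = I_in · G_k/ΣG = 15.7 × (0.07407/0.9306) = 15.7 × 0.07960 = 1.250 mA.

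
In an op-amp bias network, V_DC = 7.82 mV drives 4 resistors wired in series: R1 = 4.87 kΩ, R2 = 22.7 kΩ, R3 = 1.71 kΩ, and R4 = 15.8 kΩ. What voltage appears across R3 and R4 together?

ΣR = 4.87 + 22.7 + 1.71 + 15.8 = 45.08 kΩ.
R_{R3..R4} = 1.71 + 15.8 = 17.51 kΩ.
Voltage divider: V = V_DC · (17.51 / 45.08) = 7.82 × 0.3884 = 3.037 mV.

V ≈ 3.04 mV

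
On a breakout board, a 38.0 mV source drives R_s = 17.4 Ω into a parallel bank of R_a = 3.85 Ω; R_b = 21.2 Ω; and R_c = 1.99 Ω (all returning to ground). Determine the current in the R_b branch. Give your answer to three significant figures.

Combine the parallel branches: R_p = (1/3.85 + 1/21.2 + 1/1.99)⁻¹ = 1.235 Ω.
V_A = 38.0 × 1.235/18.64 = 2.519 mV.
Branch current I = V_A/R_b = 2.519/21.2 = 0.1188 mA.

I ≈ 0.119 mA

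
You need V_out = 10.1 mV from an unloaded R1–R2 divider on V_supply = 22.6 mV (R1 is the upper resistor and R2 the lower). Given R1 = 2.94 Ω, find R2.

R2 ≈ 2.38 Ω

V_out/V_supply = R2/(R1+R2) = 0.4469.
R2 = R1 · 0.4469/(1 − 0.4469) = 2.376 Ω.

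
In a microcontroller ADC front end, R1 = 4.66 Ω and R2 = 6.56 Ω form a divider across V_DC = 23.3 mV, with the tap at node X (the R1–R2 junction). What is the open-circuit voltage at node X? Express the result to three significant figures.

V_th ≈ 13.6 mV

With X open, the divider is unloaded: V_th = 23.3 × 6.56/11.22 = 13.62 mV.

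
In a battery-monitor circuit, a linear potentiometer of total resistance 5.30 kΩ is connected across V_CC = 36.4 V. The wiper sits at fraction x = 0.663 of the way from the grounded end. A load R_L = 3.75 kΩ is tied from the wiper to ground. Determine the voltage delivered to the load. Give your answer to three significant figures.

Split the track: R_lower = x·R_p = 3.514 kΩ, R_upper = (1−x)·R_p = 1.786 kΩ.
Lower segment in parallel with the load: 3.514 ‖ 3.75 = 1.814 kΩ.
Then V_out = V_CC · 1.814/(1.786 + 1.814) = 18.34 V.
(Unloaded: V_out = x·V_CC = 24.1 V.)

V_out ≈ 18.3 V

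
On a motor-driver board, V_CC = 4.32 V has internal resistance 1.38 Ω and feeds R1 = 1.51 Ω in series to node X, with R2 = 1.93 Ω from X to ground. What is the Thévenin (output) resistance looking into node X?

R_th ≈ 1.16 Ω

R1' = 1.38 + 1.51 = 2.890 Ω (source resistance + R1).
Zeroing V_CC shorts the top of R1' to ground, so R_th = R1' ‖ R2 = 1.157 Ω.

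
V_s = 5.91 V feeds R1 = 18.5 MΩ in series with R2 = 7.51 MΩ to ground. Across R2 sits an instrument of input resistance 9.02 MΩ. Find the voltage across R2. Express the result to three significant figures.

V_out ≈ 1.07 V

R2 ‖ R_L = (7.51 × 9.02)/(7.51 + 9.02) = 4.098 MΩ.
Then V_out = V_s · R2'/(R1 + R2') = 5.91 × 4.098/22.60 = 1.072 V.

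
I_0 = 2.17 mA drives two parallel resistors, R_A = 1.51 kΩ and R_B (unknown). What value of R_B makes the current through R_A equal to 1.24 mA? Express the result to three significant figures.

R_B ≈ 2.01 kΩ

The fraction through R_A equals R_B/(R_A+R_B).
1.24/2.17 = R_B/(R_A + R_B) → R_B = R_A · (0.5714)/(1 − 0.5714) = 1.51 × 1.333 = 2.013 kΩ.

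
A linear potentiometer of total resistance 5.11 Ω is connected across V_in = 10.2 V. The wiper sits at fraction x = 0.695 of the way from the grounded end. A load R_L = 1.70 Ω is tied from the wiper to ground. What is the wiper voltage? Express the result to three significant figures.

V_out ≈ 4.33 V

Split the track: R_lower = x·R_p = 3.551 Ω, R_upper = (1−x)·R_p = 1.559 Ω.
(x·R_p) ‖ R_L = 1.150 Ω.
Then V_out = V_in · 1.150/(1.559 + 1.150) = 4.330 V.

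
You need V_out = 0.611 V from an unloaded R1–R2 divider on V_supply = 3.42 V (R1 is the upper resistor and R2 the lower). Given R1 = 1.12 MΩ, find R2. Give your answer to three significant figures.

R2 ≈ 0.244 MΩ

Required fraction k = V_out/V_supply = 0.1787.
Rearranging, R2 = R1·k/(1−k) = 1.12 × 0.2175 = 0.2436 MΩ.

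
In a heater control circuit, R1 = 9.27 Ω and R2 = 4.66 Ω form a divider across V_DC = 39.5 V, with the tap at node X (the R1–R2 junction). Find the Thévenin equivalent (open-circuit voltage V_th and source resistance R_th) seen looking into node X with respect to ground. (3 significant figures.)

V_th ≈ 13.2 V, R_th ≈ 3.10 Ω

Open-circuit (no load on X): V_th = V_DC · R2/(R1 + R2) = 39.5 × 4.66/(9.270 + 4.66) = 13.21 V.
Zeroing V_DC shorts the top of R1 to ground, so R_th = R1 ‖ R2 = 3.101 Ω.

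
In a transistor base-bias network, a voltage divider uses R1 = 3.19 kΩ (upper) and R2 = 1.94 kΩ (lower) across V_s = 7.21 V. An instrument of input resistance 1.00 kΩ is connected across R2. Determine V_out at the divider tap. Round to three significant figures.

V_out ≈ 1.24 V

The load sits in parallel with R2, giving an effective lower resistance R2' = R2·R_L/(R2+R_L) = 0.6599 kΩ.
Then V_out = V_s · R2'/(R1 + R2') = 7.21 × 0.6599/3.850 = 1.236 V.
(Unloaded it would be 2.73 V; the load pulls it down.)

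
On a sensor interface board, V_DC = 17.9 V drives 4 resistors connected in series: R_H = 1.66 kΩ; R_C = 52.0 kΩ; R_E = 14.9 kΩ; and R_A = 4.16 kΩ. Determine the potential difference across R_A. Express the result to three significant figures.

V ≈ 1.02 V

Total series resistance ΣR = 1.66 + 52.0 + 14.9 + 4.16 = 72.72 kΩ.
V = V_DC · R/ΣR = 17.9 × 0.05721 = 1.024 V.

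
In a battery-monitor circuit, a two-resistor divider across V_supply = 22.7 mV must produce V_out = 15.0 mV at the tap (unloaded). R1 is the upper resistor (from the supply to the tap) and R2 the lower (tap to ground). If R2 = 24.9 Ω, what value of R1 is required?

R1 ≈ 12.8 Ω

The divider ratio is R2/(R1+R2) = 15.0/22.7 = 0.6608.
So R1 = R2 · (V_supply/V_out − 1) = 24.9 × (22.7/15.0 − 1) = 24.9 × 0.5133 = 12.78 Ω.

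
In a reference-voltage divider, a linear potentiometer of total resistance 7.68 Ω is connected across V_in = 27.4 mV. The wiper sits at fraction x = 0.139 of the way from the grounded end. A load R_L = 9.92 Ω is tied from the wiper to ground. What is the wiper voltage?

V_out ≈ 3.49 mV

The pot divides into 6.612 Ω above the wiper and 1.068 Ω below.
R_L loads the lower segment: effective lower R = 0.9638 Ω.
Then V_out = V_in · 0.9638/(6.612 + 0.9638) = 3.486 mV.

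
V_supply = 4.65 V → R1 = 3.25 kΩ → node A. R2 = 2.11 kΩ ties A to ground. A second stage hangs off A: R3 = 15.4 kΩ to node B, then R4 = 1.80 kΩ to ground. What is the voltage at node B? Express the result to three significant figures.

The second stage (R3 + R4 = 17.20 kΩ) loads node A in parallel with R2.
Effective lower resistance at A: R2 ‖ 17.20 = 1.879 kΩ.
First divider: V_A = V_supply · 1.879/(3.25 + 1.879) = 1.704 V.
V_B = V_A × 0.1047 = 0.1783 V.

V_B ≈ 0.178 V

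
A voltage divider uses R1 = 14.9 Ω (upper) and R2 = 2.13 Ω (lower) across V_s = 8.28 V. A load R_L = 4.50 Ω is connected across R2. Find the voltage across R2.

V_out ≈ 0.732 V

The load sits in parallel with R2, giving an effective lower resistance R2' = R2·R_L/(R2+R_L) = 1.446 Ω.
Now apply the divider: V_out = 8.28 × 0.08845 = 0.7323 V.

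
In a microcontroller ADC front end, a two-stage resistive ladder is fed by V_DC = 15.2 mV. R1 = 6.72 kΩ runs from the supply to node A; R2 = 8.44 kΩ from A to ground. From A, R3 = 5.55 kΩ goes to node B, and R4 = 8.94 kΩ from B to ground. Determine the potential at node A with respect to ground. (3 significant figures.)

V_A ≈ 6.73 mV

Looking into the second stage from A: R3 + R4 = 14.49 kΩ appears in parallel with R2.
R2 ‖ (R3+R4) = 5.333 kΩ.
V_A = 15.2 × 5.333/(6.72 + 5.333) = 6.726 mV.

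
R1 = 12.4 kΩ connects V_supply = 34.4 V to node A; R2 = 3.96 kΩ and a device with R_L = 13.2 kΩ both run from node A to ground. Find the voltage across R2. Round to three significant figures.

The load sits in parallel with R2, giving an effective lower resistance R2' = R2·R_L/(R2+R_L) = 3.046 kΩ.
Now apply the divider: V_out = 34.4 × 0.1972 = 6.784 V.

V_out ≈ 6.78 V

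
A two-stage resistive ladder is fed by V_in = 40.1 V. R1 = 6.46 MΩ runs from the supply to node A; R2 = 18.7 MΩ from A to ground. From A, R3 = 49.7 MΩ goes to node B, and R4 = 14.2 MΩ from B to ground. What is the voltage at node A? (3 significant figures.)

V_A ≈ 27.7 V

Node A sees R2 in parallel with the series input of stage 2, R3 + R4 = 63.90 MΩ.
R2 ‖ (R3+R4) = 14.47 MΩ.
First divider: V_A = V_in · 14.47/(6.46 + 14.47) = 27.72 V.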